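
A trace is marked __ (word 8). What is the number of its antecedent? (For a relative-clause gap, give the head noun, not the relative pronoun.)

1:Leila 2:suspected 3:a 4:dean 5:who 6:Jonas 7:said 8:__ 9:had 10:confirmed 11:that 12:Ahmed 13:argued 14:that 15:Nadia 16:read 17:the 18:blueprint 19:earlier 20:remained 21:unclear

The gap at 8 is the subject of "confirmed", inside a relative clause.
The relative pronoun is "who" (word 5); it is bound by the head noun immediately before it.
Its filler is the head noun "dean", at word 4.

4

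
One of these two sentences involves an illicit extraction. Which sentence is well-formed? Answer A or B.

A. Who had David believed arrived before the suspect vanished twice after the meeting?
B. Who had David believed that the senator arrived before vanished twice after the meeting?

In B, the wh-phrase is extracted from inside an adjunct island (introduced by "before"), which blocks movement.
In A, the extraction path crosses only that-complement boundaries, which are transparent.
So A is grammatical.

A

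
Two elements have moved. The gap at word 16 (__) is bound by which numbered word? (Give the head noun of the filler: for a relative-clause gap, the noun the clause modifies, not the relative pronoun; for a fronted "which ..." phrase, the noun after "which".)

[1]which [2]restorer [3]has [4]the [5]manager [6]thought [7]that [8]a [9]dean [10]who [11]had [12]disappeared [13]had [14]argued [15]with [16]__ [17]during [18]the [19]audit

The marked gap is the object of the preposition "with" of "argued".
Its filler is the fronted wh-phrase "which restorer", at word 2.
(The other dependency links word 9 to a gap after word 10.)

2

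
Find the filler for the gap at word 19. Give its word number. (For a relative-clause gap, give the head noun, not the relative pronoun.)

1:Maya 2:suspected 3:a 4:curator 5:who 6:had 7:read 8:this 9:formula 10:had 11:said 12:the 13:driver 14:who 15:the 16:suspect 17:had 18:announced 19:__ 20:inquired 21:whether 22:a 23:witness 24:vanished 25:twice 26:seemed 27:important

The gap at 19 is the subject of "inquired", inside a relative clause.
The relative pronoun is "who" (word 14); it is bound by the head noun immediately before it.
Its filler is the head noun "driver", at word 13.

13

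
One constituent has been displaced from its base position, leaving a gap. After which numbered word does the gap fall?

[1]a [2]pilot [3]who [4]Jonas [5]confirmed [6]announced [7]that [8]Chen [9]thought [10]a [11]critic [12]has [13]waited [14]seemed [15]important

The displaced element is "a pilot" (word 2).
It is linked across 1 clause boundary (Ø).
It functions as the subject of "announced", so the gap sits immediately after word 5 ("confirmed").
Base order: Jonas confirmed a pilot announced that Chen thought a critic has waited.

5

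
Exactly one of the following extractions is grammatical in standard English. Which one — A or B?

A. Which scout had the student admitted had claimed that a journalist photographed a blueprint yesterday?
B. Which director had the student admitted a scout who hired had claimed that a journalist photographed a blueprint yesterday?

In B, the wh-phrase is extracted from inside a complex-NP island (relative clause) (introduced by "who"), which blocks movement.
In A, the extraction path crosses only that-complement boundaries, which are transparent.
So A is grammatical.

A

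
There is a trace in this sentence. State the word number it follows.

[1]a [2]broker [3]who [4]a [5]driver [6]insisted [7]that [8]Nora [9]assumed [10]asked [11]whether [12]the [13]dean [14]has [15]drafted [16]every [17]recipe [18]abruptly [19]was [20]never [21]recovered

The displaced element is "a broker" (word 2).
It is linked across 2 clause boundaries (that → Ø).
It functions as the subject of "asked", so the gap sits immediately after word 9 ("assumed").
Base order: A driver insisted that Nora assumed that a broker asked whether the dean has drafted every recipe abruptly.

9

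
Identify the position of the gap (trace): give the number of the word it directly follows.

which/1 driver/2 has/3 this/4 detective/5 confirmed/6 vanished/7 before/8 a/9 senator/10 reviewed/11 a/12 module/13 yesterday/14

The displaced element is "which driver" (word 2).
It is linked across 1 clause boundary (Ø).
It functions as the subject of "vanished", so the gap sits immediately after word 6 ("confirmed").
Base order: This detective has confirmed that which driver vanished before a senator reviewed a module yesterday.

6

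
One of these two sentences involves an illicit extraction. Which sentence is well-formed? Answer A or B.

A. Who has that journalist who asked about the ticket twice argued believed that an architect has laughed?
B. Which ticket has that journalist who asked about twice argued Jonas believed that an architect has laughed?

A

In B, the wh-phrase is extracted from inside a complex-NP island (relative clause) (introduced by "who"), which blocks movement.
In A, the extraction path crosses only that-complement boundaries, which are transparent.
So A is grammatical.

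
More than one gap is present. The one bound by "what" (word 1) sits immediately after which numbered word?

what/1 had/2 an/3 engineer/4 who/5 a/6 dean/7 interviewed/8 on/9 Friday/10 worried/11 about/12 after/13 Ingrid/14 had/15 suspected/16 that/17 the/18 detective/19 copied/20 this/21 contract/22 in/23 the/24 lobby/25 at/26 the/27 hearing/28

The displaced element is "what" (word 1).
It functions as the object of the preposition "about" of "worried", so the gap sits immediately after word 12 ("about").
Base order: An engineer who a dean interviewed on Friday had worried about what after Ingrid had suspected that the detective copied this contract in the lobby at the hearing.

12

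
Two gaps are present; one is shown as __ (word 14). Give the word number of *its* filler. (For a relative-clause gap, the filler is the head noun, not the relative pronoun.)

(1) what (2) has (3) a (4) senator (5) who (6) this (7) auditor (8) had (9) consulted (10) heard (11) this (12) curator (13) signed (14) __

1

The marked gap is the direct object of "signed".
Its filler is the fronted wh-phrase "what", at word 1.
(The other dependency links word 4 to a gap after word 9.)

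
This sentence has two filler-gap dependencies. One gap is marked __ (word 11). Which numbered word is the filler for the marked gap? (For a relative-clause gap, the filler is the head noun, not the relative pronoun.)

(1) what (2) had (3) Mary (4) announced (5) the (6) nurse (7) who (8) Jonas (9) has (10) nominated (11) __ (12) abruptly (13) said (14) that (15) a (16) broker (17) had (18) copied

6

The marked gap is inside the relative clause, the direct object of "nominated".
Its filler is the head noun "nurse" (via "who"), at word 6.
(The other dependency links word 1 to a gap after word 18.)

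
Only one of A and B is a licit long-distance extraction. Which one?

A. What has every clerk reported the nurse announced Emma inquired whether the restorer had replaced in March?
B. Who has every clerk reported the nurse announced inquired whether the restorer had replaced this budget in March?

B

In A, the wh-phrase is extracted from inside a wh-island (introduced by "whether"), which blocks movement.
In B, the extraction path crosses only that-complement boundaries, which are transparent.
So B is grammatical.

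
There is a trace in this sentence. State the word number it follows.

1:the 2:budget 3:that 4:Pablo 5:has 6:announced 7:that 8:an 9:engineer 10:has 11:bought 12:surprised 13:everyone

The displaced element is "the budget" (word 2).
It is linked across 1 clause boundary (that).
It functions as the direct object of "bought", so the gap sits immediately after word 11 ("bought").
Base order: Pablo has announced that an engineer has bought the budget.

11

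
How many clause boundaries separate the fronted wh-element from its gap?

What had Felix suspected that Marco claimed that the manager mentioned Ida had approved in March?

"what" is extracted from the object of "approved".
Boundaries crossed, outermost first: [that], [that], [Ø] — 3 in total.

3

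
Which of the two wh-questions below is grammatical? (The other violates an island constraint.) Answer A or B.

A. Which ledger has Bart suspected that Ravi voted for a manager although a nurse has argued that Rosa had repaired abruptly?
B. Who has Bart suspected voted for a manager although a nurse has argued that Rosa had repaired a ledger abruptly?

In A, the wh-phrase is extracted from inside an adjunct island (introduced by "although"), which blocks movement.
In B, the extraction path crosses only that-complement boundaries, which are transparent.
So B is grammatical.

B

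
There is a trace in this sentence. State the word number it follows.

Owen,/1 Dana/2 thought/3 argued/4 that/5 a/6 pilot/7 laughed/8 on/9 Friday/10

3

The displaced element is "Owen" (word 1).
It is linked across 1 clause boundary (Ø).
It functions as the subject of "argued", so the gap sits immediately after word 3 ("thought").
Base order: Dana thought Owen argued that a pilot laughed on Friday.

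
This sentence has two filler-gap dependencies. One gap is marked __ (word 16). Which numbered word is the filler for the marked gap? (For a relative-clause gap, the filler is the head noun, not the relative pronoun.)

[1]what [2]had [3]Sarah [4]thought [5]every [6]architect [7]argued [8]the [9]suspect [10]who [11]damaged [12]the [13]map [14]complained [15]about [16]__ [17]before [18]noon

1

The marked gap is the object of the preposition "about" of "complained".
Its filler is the fronted wh-phrase "what", at word 1.
(The other dependency links word 9 to a gap after word 10.)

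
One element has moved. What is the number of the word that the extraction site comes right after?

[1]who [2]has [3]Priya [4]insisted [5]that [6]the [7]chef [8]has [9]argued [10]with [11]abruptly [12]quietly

10

The displaced element is "who" (word 1).
It is linked across 1 clause boundary (that).
It functions as the object of the preposition "with" of "argued", so the gap sits immediately after word 10 ("with").
Base order: Priya has insisted that the chef has argued with who abruptly quietly.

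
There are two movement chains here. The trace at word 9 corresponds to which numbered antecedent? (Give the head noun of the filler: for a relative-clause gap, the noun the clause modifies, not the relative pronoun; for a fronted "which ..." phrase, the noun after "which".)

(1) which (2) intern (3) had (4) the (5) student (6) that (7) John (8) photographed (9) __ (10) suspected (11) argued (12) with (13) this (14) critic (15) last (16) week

The marked gap is inside the relative clause, the direct object of "photographed".
Its filler is the head noun "student" (via "that"), at word 5.
(The other dependency links word 2 to a gap after word 10.)

5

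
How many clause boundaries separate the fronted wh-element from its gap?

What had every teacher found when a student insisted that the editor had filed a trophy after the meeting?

"what" originates inside the matrix clause — no clause boundary is crossed.

0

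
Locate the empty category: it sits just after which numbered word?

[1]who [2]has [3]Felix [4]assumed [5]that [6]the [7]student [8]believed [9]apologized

8

The displaced element is "who" (word 1).
It is linked across 2 clause boundaries (that → Ø).
It functions as the subject of "apologized", so the gap sits immediately after word 8 ("believed").
Base order: Felix has assumed that the student believed who apologized.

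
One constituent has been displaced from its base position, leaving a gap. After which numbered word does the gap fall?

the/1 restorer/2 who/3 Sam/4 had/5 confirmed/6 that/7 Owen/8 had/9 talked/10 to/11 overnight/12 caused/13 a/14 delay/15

11

The displaced element is "the restorer" (word 2).
It is linked across 1 clause boundary (that).
It functions as the object of the preposition "to" of "talked", so the gap sits immediately after word 11 ("to").
Base order: Sam had confirmed that Owen had talked to the restorer overnight.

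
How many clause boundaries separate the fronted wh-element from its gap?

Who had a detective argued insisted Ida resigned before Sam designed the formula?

1

"who" is extracted from the subject of "insisted".
Boundaries crossed, outermost first: [Ø] — 1 in total.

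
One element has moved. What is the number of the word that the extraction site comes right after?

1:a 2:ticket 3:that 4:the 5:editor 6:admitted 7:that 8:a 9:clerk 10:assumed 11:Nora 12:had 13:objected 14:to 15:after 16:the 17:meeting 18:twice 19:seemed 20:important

The displaced element is "a ticket" (word 2).
It is linked across 2 clause boundaries (that → Ø).
It functions as the object of the preposition "to" of "objected", so the gap sits immediately after word 14 ("to").
Base order: The editor admitted that a clerk assumed Nora had objected to a ticket after the meeting twice.

14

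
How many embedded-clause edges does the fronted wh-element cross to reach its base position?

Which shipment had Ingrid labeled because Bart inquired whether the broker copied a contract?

0

"which shipment" originates inside the matrix clause — no clause boundary is crossed.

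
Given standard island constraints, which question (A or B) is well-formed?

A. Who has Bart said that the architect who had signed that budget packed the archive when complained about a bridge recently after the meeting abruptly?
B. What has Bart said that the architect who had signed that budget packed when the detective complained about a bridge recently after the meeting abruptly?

In A, the wh-phrase is extracted from inside an adjunct island (introduced by "when"), which blocks movement.
In B, the extraction path crosses only that-complement boundaries, which are transparent.
So B is grammatical.

B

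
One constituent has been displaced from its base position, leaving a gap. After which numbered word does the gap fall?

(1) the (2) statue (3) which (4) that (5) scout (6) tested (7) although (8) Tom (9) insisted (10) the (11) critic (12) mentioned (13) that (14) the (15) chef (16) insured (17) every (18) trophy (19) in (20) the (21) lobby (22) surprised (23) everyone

6

The displaced element is "the statue" (word 2).
It functions as the direct object of "tested", so the gap sits immediately after word 6 ("tested").
Base order: That scout tested the statue although Tom insisted the critic mentioned that the chef insured every trophy in the lobby.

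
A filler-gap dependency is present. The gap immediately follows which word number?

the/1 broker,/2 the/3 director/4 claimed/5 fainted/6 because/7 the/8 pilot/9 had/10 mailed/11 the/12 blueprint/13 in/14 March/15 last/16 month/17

The displaced element is "the broker" (word 2).
It is linked across 1 clause boundary (Ø).
It functions as the subject of "fainted", so the gap sits immediately after word 5 ("claimed").
Base order: The director claimed that the broker fainted because the pilot had mailed the blueprint in March last month.

5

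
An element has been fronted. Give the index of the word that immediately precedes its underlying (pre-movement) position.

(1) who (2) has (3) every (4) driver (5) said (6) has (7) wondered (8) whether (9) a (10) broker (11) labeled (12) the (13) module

The displaced element is "who" (word 1).
It is linked across 1 clause boundary (Ø).
It functions as the subject of "wondered", so the gap sits immediately after word 5 ("said").
Base order: Every driver has said that who has wondered whether a broker labeled the module.

5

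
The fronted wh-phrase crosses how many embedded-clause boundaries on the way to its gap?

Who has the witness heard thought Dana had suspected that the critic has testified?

"who" is extracted from the subject of "thought".
Boundaries crossed, outermost first: [Ø] — 1 in total.

1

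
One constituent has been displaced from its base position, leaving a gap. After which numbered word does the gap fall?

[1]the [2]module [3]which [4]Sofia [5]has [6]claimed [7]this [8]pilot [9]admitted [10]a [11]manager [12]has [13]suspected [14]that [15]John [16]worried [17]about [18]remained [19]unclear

17

The displaced element is "the module" (word 2).
It is linked across 3 clause boundaries (Ø → Ø → that).
It functions as the object of the preposition "about" of "worried", so the gap sits immediately after word 17 ("about").
Base order: Sofia has claimed this pilot admitted a manager has suspected that John worried about the module.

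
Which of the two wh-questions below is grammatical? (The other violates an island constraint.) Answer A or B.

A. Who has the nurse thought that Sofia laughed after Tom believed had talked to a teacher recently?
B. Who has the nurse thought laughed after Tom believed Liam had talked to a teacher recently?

B

In A, the wh-phrase is extracted from inside an adjunct island (introduced by "after"), which blocks movement.
In B, the extraction path crosses only that-complement boundaries, which are transparent.
So B is grammatical.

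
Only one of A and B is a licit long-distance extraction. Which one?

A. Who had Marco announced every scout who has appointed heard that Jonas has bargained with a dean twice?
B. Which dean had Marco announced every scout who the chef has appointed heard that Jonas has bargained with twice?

In A, the wh-phrase is extracted from inside a complex-NP island (relative clause) (introduced by "who"), which blocks movement.
In B, the extraction path crosses only that-complement boundaries, which are transparent.
So B is grammatical.

B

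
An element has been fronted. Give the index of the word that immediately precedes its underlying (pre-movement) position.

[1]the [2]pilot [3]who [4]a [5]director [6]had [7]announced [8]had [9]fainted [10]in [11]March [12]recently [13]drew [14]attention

The displaced element is "the pilot" (word 2).
It is linked across 1 clause boundary (Ø).
It functions as the subject of "fainted", so the gap sits immediately after word 7 ("announced").
Base order: A director had announced that the pilot had fainted in March recently.

7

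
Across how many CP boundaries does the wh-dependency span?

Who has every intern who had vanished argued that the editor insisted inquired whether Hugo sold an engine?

2

"who" is extracted from the subject of "inquired".
Boundaries crossed, outermost first: [that], [Ø] — 2 in total.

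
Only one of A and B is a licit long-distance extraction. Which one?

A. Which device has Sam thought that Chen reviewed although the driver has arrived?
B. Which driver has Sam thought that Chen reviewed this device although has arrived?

A

In B, the wh-phrase is extracted from inside an adjunct island (introduced by "although"), which blocks movement.
In A, the extraction path crosses only that-complement boundaries, which are transparent.
So A is grammatical.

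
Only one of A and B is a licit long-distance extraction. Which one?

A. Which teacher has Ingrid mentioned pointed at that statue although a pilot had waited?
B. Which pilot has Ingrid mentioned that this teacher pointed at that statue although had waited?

A

In B, the wh-phrase is extracted from inside an adjunct island (introduced by "although"), which blocks movement.
In A, the extraction path crosses only that-complement boundaries, which are transparent.
So A is grammatical.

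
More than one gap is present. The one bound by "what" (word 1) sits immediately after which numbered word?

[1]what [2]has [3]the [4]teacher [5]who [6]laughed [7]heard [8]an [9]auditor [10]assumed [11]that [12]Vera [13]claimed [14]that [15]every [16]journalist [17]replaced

17

The displaced element is "what" (word 1).
It is linked across 3 clause boundaries (Ø → that → that).
It functions as the direct object of "replaced", so the gap sits immediately after word 17 ("replaced").
Base order: The teacher who laughed has heard an auditor assumed that Vera claimed that every journalist replaced what.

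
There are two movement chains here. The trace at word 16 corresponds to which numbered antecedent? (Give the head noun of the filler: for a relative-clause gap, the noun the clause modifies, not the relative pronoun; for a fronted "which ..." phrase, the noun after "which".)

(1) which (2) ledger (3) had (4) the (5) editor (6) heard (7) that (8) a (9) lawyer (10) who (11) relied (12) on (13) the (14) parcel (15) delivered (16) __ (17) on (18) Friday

The marked gap is the direct object of "delivered".
Its filler is the fronted wh-phrase "which ledger", at word 2.
(The other dependency links word 9 to a gap after word 10.)

2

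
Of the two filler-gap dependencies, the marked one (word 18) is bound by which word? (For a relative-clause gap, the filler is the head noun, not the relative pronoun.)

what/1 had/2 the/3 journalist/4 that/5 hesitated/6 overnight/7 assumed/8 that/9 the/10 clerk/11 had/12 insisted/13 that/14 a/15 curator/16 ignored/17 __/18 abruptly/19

1

The marked gap is the direct object of "ignored".
Its filler is the fronted wh-phrase "what", at word 1.
(The other dependency links word 4 to a gap after word 5.)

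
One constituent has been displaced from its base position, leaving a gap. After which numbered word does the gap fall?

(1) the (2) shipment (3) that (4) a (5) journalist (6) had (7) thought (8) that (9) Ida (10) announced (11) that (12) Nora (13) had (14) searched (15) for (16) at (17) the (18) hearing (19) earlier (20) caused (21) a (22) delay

The displaced element is "the shipment" (word 2).
It is linked across 2 clause boundaries (that → that).
It functions as the object of the preposition "for" of "searched", so the gap sits immediately after word 15 ("for").
Base order: A journalist had thought that Ida announced that Nora had searched for the shipment at the hearing earlier.

15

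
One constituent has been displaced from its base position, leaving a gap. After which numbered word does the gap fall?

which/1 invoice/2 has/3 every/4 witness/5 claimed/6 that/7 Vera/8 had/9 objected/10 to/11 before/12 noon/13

11

The displaced element is "which invoice" (word 2).
It is linked across 1 clause boundary (that).
It functions as the object of the preposition "to" of "objected", so the gap sits immediately after word 11 ("to").
Base order: Every witness has claimed that Vera had objected to which invoice before noon.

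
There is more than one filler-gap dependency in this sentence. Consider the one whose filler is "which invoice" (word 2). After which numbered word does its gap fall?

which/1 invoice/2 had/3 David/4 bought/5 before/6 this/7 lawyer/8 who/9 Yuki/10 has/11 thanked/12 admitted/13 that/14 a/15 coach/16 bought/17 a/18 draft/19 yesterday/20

The displaced element is "which invoice" (word 2).
It functions as the direct object of "bought", so the gap sits immediately after word 5 ("bought").
Base order: David had bought which invoice before this lawyer who Yuki has thanked admitted that a coach bought a draft yesterday.

5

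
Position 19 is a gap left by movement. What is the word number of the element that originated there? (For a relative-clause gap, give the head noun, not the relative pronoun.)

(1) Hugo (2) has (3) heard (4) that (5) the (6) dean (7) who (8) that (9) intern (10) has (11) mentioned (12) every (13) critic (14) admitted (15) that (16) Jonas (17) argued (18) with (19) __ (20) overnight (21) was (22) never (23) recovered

The gap at 19 is the prepositional object of "argued", inside a relative clause.
The relative pronoun is "who" (word 7); it is bound by the head noun immediately before it.
Its filler is the head noun "dean", at word 6.

6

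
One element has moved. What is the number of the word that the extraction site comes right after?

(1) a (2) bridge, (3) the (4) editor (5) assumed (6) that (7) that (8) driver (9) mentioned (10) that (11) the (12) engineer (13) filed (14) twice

The displaced element is "a bridge" (word 2).
It is linked across 2 clause boundaries (that → that).
It functions as the direct object of "filed", so the gap sits immediately after word 13 ("filed").
Base order: The editor assumed that that driver mentioned that the engineer filed a bridge twice.

13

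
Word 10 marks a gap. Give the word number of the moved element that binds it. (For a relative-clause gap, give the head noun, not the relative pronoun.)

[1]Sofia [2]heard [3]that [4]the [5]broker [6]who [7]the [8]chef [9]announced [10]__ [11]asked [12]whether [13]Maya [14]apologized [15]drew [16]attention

The gap at 10 is the subject of "asked", inside a relative clause.
The relative pronoun is "who" (word 6); it is bound by the head noun immediately before it.
Its filler is the head noun "broker", at word 5.

5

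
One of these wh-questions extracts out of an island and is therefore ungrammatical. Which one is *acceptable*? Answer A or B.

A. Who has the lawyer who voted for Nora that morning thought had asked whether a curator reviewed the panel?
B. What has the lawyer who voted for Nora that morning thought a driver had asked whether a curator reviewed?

A

In B, the wh-phrase is extracted from inside a wh-island (introduced by "whether"), which blocks movement.
In A, the extraction path crosses only that-complement boundaries, which are transparent.
So A is grammatical.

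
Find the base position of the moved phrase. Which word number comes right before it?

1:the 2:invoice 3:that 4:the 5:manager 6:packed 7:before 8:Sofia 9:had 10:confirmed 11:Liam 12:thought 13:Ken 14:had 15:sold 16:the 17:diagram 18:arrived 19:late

6

The displaced element is "the invoice" (word 2).
It functions as the direct object of "packed", so the gap sits immediately after word 6 ("packed").
Base order: The manager packed the invoice before Sofia had confirmed Liam thought Ken had sold the diagram.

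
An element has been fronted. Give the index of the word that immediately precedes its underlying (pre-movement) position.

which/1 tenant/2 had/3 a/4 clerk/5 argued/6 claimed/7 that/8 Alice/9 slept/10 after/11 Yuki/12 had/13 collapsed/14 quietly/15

The displaced element is "which tenant" (word 2).
It is linked across 1 clause boundary (Ø).
It functions as the subject of "claimed", so the gap sits immediately after word 6 ("argued").
Base order: A clerk had argued that which tenant claimed that Alice slept after Yuki had collapsed quietly.

6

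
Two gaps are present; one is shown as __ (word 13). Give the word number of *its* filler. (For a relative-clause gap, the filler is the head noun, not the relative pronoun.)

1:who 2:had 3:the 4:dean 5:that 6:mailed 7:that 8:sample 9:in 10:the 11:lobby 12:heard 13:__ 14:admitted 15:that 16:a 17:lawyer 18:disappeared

The marked gap is the subject of "admitted".
Its filler is the fronted wh-phrase "who", at word 1.
(The other dependency links word 4 to a gap after word 5.)

1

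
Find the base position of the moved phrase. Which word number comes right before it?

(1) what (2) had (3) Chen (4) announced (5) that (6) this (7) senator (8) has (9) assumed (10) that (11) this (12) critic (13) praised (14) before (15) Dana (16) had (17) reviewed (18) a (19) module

13

The displaced element is "what" (word 1).
It is linked across 2 clause boundaries (that → that).
It functions as the direct object of "praised", so the gap sits immediately after word 13 ("praised").
Base order: Chen had announced that this senator has assumed that this critic praised what before Dana had reviewed a module.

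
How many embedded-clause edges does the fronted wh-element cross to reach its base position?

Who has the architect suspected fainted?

"who" is extracted from the subject of "fainted".
Boundaries crossed, outermost first: [Ø] — 1 in total.

1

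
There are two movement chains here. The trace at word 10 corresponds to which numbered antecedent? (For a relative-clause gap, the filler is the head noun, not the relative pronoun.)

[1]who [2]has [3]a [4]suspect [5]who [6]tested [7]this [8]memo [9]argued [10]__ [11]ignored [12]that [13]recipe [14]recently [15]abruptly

1

The marked gap is the subject of "ignored".
Its filler is the fronted wh-phrase "who", at word 1.
(The other dependency links word 4 to a gap after word 5.)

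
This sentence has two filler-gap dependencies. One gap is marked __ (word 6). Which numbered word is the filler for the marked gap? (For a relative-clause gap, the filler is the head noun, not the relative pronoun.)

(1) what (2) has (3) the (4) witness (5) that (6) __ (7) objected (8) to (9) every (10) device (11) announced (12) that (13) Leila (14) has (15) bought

4

The marked gap is inside the relative clause, the subject of "objected".
Its filler is the head noun "witness" (via "that"), at word 4.
(The other dependency links word 1 to a gap after word 15.)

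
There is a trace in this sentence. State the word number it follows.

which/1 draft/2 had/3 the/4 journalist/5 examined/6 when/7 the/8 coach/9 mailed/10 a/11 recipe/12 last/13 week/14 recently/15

6

The displaced element is "which draft" (word 2).
It functions as the direct object of "examined", so the gap sits immediately after word 6 ("examined").
Base order: The journalist had examined which draft when the coach mailed a recipe last week recently.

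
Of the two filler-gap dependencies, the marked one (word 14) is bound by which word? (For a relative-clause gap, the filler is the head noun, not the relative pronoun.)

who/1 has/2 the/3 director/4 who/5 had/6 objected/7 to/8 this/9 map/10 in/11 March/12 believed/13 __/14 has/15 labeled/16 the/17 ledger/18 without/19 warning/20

The marked gap is the subject of "labeled".
Its filler is the fronted wh-phrase "who", at word 1.
(The other dependency links word 4 to a gap after word 5.)

1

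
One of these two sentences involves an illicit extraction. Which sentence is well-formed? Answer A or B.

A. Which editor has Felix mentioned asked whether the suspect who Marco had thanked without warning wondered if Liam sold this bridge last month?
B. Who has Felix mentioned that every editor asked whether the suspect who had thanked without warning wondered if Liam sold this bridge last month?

A

In B, the wh-phrase is extracted from inside a wh-island (introduced by "whether"), which blocks movement.
In A, the extraction path crosses only that-complement boundaries, which are transparent.
So A is grammatical.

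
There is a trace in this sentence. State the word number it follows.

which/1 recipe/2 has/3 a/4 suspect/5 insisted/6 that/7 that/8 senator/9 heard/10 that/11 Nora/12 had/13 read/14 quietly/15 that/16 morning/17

The displaced element is "which recipe" (word 2).
It is linked across 2 clause boundaries (that → that).
It functions as the direct object of "read", so the gap sits immediately after word 14 ("read").
Base order: A suspect has insisted that that senator heard that Nora had read which recipe quietly that morning.

14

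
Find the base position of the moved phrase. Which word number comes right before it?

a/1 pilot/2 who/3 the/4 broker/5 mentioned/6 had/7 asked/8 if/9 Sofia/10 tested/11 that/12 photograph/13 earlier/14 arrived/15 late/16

6

The displaced element is "a pilot" (word 2).
It is linked across 1 clause boundary (Ø).
It functions as the subject of "asked", so the gap sits immediately after word 6 ("mentioned").
Base order: The broker mentioned that a pilot had asked if Sofia tested that photograph earlier.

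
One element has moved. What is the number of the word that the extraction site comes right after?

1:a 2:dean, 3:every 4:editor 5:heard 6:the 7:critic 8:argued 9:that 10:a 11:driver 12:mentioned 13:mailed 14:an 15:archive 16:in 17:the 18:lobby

The displaced element is "a dean" (word 2).
It is linked across 3 clause boundaries (Ø → that → Ø).
It functions as the subject of "mailed", so the gap sits immediately after word 12 ("mentioned").
Base order: Every editor heard the critic argued that a driver mentioned that a dean mailed an archive in the lobby.

12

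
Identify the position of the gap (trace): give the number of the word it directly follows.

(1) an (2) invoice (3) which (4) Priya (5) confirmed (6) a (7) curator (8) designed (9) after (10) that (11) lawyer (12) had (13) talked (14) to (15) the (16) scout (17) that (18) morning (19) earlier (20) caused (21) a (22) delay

8

The displaced element is "an invoice" (word 2).
It is linked across 1 clause boundary (Ø).
It functions as the direct object of "designed", so the gap sits immediately after word 8 ("designed").
Base order: Priya confirmed a curator designed an invoice after that lawyer had talked to the scout that morning earlier.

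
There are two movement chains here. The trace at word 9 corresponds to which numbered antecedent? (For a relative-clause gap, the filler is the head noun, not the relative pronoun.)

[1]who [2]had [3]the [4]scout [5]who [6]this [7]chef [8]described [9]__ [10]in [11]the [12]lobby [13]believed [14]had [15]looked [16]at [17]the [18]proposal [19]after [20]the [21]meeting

4

The marked gap is inside the relative clause, the direct object of "described".
Its filler is the head noun "scout" (via "who"), at word 4.
(The other dependency links word 1 to a gap after word 13.)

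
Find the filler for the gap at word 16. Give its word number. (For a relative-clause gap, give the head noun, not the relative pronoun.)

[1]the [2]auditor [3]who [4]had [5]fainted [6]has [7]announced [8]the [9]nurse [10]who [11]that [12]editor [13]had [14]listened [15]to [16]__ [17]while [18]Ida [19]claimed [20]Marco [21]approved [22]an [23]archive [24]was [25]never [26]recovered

9

The gap at 16 is the prepositional object of "listened", inside a relative clause.
The relative pronoun is "who" (word 10); it is bound by the head noun immediately before it.
Its filler is the head noun "nurse", at word 9.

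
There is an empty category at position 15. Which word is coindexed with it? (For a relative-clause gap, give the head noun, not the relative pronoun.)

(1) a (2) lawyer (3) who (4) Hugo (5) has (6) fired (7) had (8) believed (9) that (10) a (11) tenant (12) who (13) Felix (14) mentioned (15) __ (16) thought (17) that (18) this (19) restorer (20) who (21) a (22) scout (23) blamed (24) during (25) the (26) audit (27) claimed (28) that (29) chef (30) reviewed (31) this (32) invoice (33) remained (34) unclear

The gap at 15 is the subject of "thought", inside a relative clause.
The relative pronoun is "who" (word 12); it is bound by the head noun immediately before it.
Its filler is the head noun "tenant", at word 11.

11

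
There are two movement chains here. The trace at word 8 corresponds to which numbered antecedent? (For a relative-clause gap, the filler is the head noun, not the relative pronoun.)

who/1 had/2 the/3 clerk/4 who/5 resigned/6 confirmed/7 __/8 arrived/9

The marked gap is the subject of "arrived".
Its filler is the fronted wh-phrase "who", at word 1.
(The other dependency links word 4 to a gap after word 5.)

1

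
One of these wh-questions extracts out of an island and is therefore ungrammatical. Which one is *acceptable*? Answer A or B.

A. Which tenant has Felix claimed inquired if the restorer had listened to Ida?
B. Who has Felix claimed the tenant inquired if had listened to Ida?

A

In B, the wh-phrase is extracted from inside a wh-island (introduced by "if"), which blocks movement.
In A, the extraction path crosses only that-complement boundaries, which are transparent.
So A is grammatical.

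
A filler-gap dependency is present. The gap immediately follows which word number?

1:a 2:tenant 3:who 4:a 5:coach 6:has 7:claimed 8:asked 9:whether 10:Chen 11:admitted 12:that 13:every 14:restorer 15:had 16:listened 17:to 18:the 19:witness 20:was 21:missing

7

The displaced element is "a tenant" (word 2).
It is linked across 1 clause boundary (Ø).
It functions as the subject of "asked", so the gap sits immediately after word 7 ("claimed").
Base order: A coach has claimed that a tenant asked whether Chen admitted that every restorer had listened to the witness.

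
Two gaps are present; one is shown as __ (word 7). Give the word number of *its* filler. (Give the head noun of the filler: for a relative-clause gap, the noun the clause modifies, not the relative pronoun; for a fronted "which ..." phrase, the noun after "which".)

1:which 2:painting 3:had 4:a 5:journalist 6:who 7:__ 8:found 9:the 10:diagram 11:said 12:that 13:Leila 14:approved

5

The marked gap is inside the relative clause, the subject of "found".
Its filler is the head noun "journalist" (via "who"), at word 5.
(The other dependency links word 2 to a gap after word 14.)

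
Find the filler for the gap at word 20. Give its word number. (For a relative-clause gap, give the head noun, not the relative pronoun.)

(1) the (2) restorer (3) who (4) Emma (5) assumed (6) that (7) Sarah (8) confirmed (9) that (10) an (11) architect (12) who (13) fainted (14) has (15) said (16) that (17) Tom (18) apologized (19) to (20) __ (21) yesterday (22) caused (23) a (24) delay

2

The gap at 20 is the prepositional object of "apologized", inside a relative clause.
The relative pronoun is "who" (word 3); it is bound by the head noun immediately before it.
Its filler is the head noun "restorer", at word 2.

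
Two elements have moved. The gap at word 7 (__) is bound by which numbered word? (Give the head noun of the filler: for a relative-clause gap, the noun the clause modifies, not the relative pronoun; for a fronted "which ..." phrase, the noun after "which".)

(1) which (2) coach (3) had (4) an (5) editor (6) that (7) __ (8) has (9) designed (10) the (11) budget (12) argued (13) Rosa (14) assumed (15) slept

The marked gap is inside the relative clause, the subject of "designed".
Its filler is the head noun "editor" (via "that"), at word 5.
(The other dependency links word 2 to a gap after word 14.)

5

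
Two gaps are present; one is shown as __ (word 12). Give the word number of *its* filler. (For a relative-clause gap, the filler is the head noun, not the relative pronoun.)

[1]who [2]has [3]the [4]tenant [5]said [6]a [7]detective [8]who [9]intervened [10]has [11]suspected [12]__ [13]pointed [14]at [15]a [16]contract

1

The marked gap is the subject of "pointed".
Its filler is the fronted wh-phrase "who", at word 1.
(The other dependency links word 7 to a gap after word 8.)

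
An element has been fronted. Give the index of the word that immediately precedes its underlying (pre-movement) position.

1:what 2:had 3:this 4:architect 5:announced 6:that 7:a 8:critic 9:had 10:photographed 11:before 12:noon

10

The displaced element is "what" (word 1).
It is linked across 1 clause boundary (that).
It functions as the direct object of "photographed", so the gap sits immediately after word 10 ("photographed").
Base order: This architect had announced that a critic had photographed what before noon.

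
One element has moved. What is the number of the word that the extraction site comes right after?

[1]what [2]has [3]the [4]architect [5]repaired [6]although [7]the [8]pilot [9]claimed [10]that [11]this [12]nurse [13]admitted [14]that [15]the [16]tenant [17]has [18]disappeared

The displaced element is "what" (word 1).
It functions as the direct object of "repaired", so the gap sits immediately after word 5 ("repaired").
Base order: The architect has repaired what although the pilot claimed that this nurse admitted that the tenant has disappeared.

5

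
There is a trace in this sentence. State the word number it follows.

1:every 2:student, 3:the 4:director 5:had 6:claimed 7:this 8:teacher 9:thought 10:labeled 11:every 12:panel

9

The displaced element is "every student" (word 2).
It is linked across 2 clause boundaries (Ø → Ø).
It functions as the subject of "labeled", so the gap sits immediately after word 9 ("thought").
Base order: The director had claimed this teacher thought that every student labeled every panel.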